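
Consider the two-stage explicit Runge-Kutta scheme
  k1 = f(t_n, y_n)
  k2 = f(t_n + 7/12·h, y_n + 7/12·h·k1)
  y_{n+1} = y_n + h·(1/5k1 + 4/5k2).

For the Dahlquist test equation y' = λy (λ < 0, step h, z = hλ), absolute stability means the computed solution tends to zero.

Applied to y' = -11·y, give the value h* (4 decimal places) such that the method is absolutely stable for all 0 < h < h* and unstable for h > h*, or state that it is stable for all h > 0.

With y'=λy (z=hλ):
  k1=λy_n ⇒ h·k1=z·y_n;  k2=λ(1+7/12z)y_n ⇒ h·k2=z(1+7/12z)y_n
  y_{n+1}/y_n = 1 + 1/5z + 4/5z(1+7/12z) = 1 + z + 7/15z²
  Hence R(z) = 1 + z + 7/15z².

Boundary: |R(x)|=1, x<0.
x=-1.6: |R|=0.5947
R=1: x+7/15x²=0 ⇒ x=−15/7=-2.1429; min R=1−1/(4·7/15)=0.4643>−1
Confirm numerically:
  x=-2.066: |R|=0.92590 <1
  x=-1.754: |R|=0.68171 <1
  x=-1.140: |R|=0.46648 <1
  x=-2.546: |R|=1.47899 >1
  x=-2.488: |R|=1.40073 >1
  x=-2.251: |R|=1.11360 >1
So |R|<1 on (-2.1429, 0).

(-2.1429,0); λ=-11 ⇒ h* = (15/7)/11 = 0.1948.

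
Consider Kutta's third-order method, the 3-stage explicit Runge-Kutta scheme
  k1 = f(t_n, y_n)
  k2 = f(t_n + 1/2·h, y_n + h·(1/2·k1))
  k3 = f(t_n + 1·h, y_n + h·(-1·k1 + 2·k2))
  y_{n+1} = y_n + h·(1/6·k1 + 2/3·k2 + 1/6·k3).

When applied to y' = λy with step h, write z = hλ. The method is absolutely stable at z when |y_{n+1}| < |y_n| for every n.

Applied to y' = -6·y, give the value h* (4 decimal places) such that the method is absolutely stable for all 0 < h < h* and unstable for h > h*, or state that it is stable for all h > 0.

With y'=λy (z=hλ):
  order 3, 3-stage ⇒ R(z)=1+z+z^2/2+z^3/6
  (e.g. R(-0.51)=0.59794, |R|=0.59794)

Solve |R(x)|<1 on ℝ⁻.
x=-0.51: |R|=0.5979
|R(-2.41)|=0.8389 |R(-2)|=0.3333 |R(-1.57)|=0.0175
Bisect:
  x_lo=-2.8995 |R|=1.7588  x_hi=-0.1525 |R|=0.8586
  mid=-1.52601 |R|=0.04607 →hi
  mid=-2.21278 |R|=0.57035 →hi
  mid=-2.55616 |R|=1.07282 →lo
  mid=-2.38447 |R|=0.80118 →hi
  mid=-2.47031 |R|=0.93158 →hi
  mid=-2.51324 |R|=1.00081 →lo
  mid=-2.49177 |R|=0.96585 →hi
  ...
  [-2.51290,-2.51273] ⇒ x*=-2.5127
So |R|<1 on (-2.5127, 0).

(-2.5127,0); λ=-6 ⇒ h* = 0.4188.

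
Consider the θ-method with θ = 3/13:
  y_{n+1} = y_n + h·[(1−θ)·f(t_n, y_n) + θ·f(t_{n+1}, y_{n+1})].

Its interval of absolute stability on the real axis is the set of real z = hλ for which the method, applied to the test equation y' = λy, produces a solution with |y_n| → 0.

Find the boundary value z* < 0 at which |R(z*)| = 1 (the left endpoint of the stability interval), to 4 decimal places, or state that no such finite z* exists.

Set f=λy, z=hλ:
  y_{n+1} = y_n + z·[10/13·y_n + 3/13·y_{n+1}] ⇒ (1 − 3/13z)y_{n+1} = (1 + 10/13z)y_n
  Hence R(z) = (1 + 10/13z)/(1 − 3/13z).

Need |R(x)|<1, x<0.
x=-0.3: |R|=0.7194
R=−1: 1+10/13x = −1+3/13x ⇒ -7/13x=2 ⇒ x=2/(-7/13)=-3.7143
Confirm numerically:
  x=-2.908: |R|=0.74020 <1
  x=-2.795: |R|=0.69909 <1
  x=-2.416: |R|=0.55117 <1
  x=-3.972: |R|=1.07240 >1
  x=-3.953: |R|=1.06722 >1
  x=-3.906: |R|=1.05429 >1
Stable set (-3.7143, 0).

z* = -3.7143.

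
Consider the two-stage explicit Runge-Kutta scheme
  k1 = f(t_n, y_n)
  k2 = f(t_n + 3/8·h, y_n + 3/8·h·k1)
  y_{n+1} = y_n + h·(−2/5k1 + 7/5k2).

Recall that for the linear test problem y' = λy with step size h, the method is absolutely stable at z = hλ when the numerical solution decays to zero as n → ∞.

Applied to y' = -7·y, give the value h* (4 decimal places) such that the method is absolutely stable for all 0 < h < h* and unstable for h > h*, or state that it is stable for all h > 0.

Test eqn y'=λy, z=hλ:
  k1=λy_n ⇒ h·k1=z·y_n;  k2=λ(1+3/8z)y_n ⇒ h·k2=z(1+3/8z)y_n
  y_{n+1}/y_n = 1 − 2/5z + 7/5z(1+3/8z) = 1 + z + 21/40z²
  R(z) = 1 + z + 21/40z².

Solve |R(x)|<1 on ℝ⁻.
x=-1.74: |R|=0.8495
R=1: x+21/40x²=0 ⇒ x=−40/21=-1.9048; min R=1−1/(4·21/40)=0.5238>−1
Confirm numerically:
  x=-0.872: |R|=0.52720 <1
  x=-0.810: |R|=0.53445 <1
  x=-0.785: |R|=0.53852 <1
  x=-2.393: |R|=1.61339 >1
  x=-2.197: |R|=1.33707 >1
Interval (-1.9048, 0).

(-1.9048,0); λ=-7 ⇒ h* = (40/21)/7 = 0.2721.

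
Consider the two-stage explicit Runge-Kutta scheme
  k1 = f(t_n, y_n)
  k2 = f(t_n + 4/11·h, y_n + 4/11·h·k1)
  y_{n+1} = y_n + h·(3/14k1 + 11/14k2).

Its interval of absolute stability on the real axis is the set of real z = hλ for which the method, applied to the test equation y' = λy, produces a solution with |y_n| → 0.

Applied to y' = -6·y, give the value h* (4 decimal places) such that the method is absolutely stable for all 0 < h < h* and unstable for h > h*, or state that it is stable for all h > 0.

(-3.5000,0); λ=-6 ⇒ h* = (7/2)/6 = 0.5833.

Set f=λy, z=hλ:
  k1=λy_n ⇒ h·k1=z·y_n;  k2=λ(1+4/11z)y_n ⇒ h·k2=z(1+4/11z)y_n
  y_{n+1}/y_n = 1 + 3/14z + 11/14z(1+4/11z) = 1 + z + 2/7z²
  so R(z) = 1 + z + 2/7z².

Find x<0 with |R(x)|<1.
x=-0.64: |R|=0.4770
R=1: x+2/7x²=0 ⇒ x=−7/2=-3.5000; min R=1−1/(4·2/7)=0.1250>−1
Confirm numerically:
  x=-2.120: |R|=0.16411 <1
  x=-1.940: |R|=0.13531 <1
  x=-1.796: |R|=0.12560 <1
  x=-3.985: |R|=1.55221 >1
  x=-3.940: |R|=1.49531 >1
  x=-3.858: |R|=1.39462 >1
Stable set (-3.5000, 0).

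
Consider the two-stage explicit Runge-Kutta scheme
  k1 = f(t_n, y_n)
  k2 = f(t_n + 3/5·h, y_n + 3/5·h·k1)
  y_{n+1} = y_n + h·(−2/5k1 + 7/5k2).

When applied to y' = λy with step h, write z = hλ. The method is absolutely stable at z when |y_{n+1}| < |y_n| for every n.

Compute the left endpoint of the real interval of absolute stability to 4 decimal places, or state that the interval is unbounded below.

z* = -1.1905.

On y'=λy, z=hλ:
  k1=λy_n ⇒ h·k1=z·y_n;  k2=λ(1+3/5z)y_n ⇒ h·k2=z(1+3/5z)y_n
  y_{n+1}/y_n = 1 − 2/5z + 7/5z(1+3/5z) = 1 + z + 21/25z²
  Hence R(z) = 1 + z + 21/25z².

Boundary: |R(x)|=1, x<0.
x=-0.43: |R|=0.7253
R=1: x+21/25x²=0 ⇒ x=−25/21=-1.1905; min R=1−1/(4·21/25)=0.7024>−1
Confirm numerically:
  x=-0.983: |R|=0.82868 <1
  x=-0.855: |R|=0.75906 <1
  x=-0.726: |R|=0.71674 <1
  x=-0.523: |R|=0.70676 <1
  x=-1.627: |R|=1.59659 >1
  x=-1.585: |R|=1.52527 >1
So |R|<1 on (-1.1905, 0).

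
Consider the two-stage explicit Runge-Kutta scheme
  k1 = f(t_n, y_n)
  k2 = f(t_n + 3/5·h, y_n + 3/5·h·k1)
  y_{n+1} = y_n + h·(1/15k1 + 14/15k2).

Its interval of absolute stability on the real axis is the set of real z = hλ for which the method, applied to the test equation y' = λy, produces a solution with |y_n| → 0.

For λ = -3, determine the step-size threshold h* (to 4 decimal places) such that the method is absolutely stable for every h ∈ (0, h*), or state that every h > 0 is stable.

(-1.7857,0); λ=-3 ⇒ h* = (25/14)/3 = 0.5952.

With y'=λy (z=hλ):
  k1=λy_n ⇒ h·k1=z·y_n;  k2=λ(1+3/5z)y_n ⇒ h·k2=z(1+3/5z)y_n
  y_{n+1}/y_n = 1 + 1/15z + 14/15z(1+3/5z) = 1 + z + 14/25z²
  Hence R(z) = 1 + z + 14/25z².

Find x<0 with |R(x)|<1.
x=-0.93: |R|=0.5543
R=1: x+14/25x²=0 ⇒ x=−25/14=-1.7857; min R=1−1/(4·14/25)=0.5536>−1
Confirm numerically:
  x=-1.468: |R|=0.73881 <1
  x=-1.407: |R|=0.70160 <1
  x=-0.938: |R|=0.55471 <1
  x=-2.353: |R|=1.74750 >1
  x=-2.338: |R|=1.72310 >1
  x=-2.198: |R|=1.50747 >1
So |R|<1 on (-1.7857, 0).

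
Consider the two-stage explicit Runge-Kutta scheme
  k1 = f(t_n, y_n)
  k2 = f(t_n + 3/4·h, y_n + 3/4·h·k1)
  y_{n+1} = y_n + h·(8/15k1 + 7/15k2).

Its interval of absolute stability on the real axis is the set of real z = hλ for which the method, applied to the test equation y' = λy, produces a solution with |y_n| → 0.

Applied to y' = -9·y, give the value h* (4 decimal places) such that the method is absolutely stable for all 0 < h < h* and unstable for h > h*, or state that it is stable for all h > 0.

On y'=λy, z=hλ:
  k1=λy_n ⇒ h·k1=z·y_n;  k2=λ(1+3/4z)y_n ⇒ h·k2=z(1+3/4z)y_n
  y_{n+1}/y_n = 1 + 8/15z + 7/15z(1+3/4z) = 1 + z + 7/20z²
  R(z) = 1 + z + 7/20z².

Solve |R(x)|<1 on ℝ⁻.
x=-1.44: |R|=0.2858
R=1: x+7/20x²=0 ⇒ x=−20/7=-2.8571; min R=1−1/(4·7/20)=0.2857>−1
Confirm numerically:
  x=-2.673: |R|=0.82773 <1
  x=-2.119: |R|=0.45256 <1
  x=-1.334: |R|=0.28884 <1
  x=-3.328: |R|=1.54845 >1
  x=-3.219: |R|=1.40769 >1
  x=-2.905: |R|=1.04866 >1
Stable set (-2.8571, 0).

(-2.8571,0); λ=-9 ⇒ h* = (20/7)/9 = 0.3175.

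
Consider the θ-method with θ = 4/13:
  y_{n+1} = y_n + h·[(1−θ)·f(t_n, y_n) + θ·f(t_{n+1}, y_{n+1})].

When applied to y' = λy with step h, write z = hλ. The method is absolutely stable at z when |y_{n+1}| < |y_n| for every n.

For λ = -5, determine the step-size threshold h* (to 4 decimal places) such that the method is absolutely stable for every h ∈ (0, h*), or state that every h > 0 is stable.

(-5.2000,0); λ=-5 ⇒ h* = (26/5)/5 = 1.0400.

Test eqn y'=λy, z=hλ:
  y_{n+1} = y_n + z·[9/13·y_n + 4/13·y_{n+1}] ⇒ (1 − 4/13z)y_{n+1} = (1 + 9/13z)y_n
  so R(z) = (1 + 9/13z)/(1 − 4/13z).

Boundary: |R(x)|=1, x<0.
x=-0.41: |R|=0.6359
R=−1: 1+9/13x = −1+4/13x ⇒ -5/13x=2 ⇒ x=2/(-5/13)=-5.2000
Confirm numerically:
  x=-4.376: |R|=0.86494 <1
  x=-4.127: |R|=0.81818 <1
  x=-3.835: |R|=0.75917 <1
  x=-3.209: |R|=0.61468 <1
  x=-5.269: |R|=1.01012 >1
  x=-5.266: |R|=1.00969 >1
Interval (-5.2000, 0).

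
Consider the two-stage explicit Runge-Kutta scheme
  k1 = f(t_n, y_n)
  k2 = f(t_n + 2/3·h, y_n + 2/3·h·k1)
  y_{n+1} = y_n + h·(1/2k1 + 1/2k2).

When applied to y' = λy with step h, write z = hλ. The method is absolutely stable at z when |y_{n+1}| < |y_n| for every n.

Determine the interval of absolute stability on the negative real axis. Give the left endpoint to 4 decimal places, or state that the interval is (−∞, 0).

z∈(-3.0000,0).

With y'=λy (z=hλ):
  k1=λy_n ⇒ h·k1=z·y_n;  k2=λ(1+2/3z)y_n ⇒ h·k2=z(1+2/3z)y_n
  y_{n+1}/y_n = 1 + 1/2z + 1/2z(1+2/3z) = 1 + z + 1/3z²
  so R(z) = 1 + z + 1/3z².

Boundary: |R(x)|=1, x<0.
x=-1.64: |R|=0.2565
R=1: x+1/3x²=0 ⇒ x=−3=-3.0000; min R=1−1/(4·1/3)=0.2500>−1
Confirm numerically:
  x=-2.685: |R|=0.71808 <1
  x=-1.923: |R|=0.30964 <1
  x=-1.648: |R|=0.25730 <1
  x=-3.477: |R|=1.55284 >1
  x=-3.414: |R|=1.47113 >1
  x=-3.221: |R|=1.23728 >1
So |R|<1 on (-3.0000, 0).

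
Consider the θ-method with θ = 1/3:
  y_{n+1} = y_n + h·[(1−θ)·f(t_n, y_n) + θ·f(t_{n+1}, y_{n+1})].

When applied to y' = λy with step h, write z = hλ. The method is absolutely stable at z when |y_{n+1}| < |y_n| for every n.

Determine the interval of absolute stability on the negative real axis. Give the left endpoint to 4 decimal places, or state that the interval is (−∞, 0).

On y'=λy, z=hλ:
  y_{n+1} = y_n + z·[2/3·y_n + 1/3·y_{n+1}] ⇒ (1 − 1/3z)y_{n+1} = (1 + 2/3z)y_n
  Hence R(z) = (1 + 2/3z)/(1 − 1/3z).

Find x<0 with |R(x)|<1.
x=-1.22: |R|=0.1327
R=−1: 1+2/3x = −1+1/3x ⇒ -1/3x=2 ⇒ x=2/(-1/3)=-6.0000
Confirm numerically:
  x=-4.979: |R|=0.87204 <1
  x=-4.045: |R|=0.72250 <1
  x=-3.829: |R|=0.68209 <1
  x=-3.459: |R|=0.60660 <1
  x=-6.499: |R|=1.05253 >1
  x=-6.397: |R|=1.04225 >1
Interval (-6.0000, 0).

z∈(-6.0000,0).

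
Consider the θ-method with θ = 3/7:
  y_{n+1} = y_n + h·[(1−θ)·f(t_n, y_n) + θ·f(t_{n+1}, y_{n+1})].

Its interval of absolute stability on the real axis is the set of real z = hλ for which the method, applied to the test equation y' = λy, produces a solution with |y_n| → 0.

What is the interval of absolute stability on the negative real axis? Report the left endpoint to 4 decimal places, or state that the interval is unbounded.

(-14.0000, 0).

Test eqn y'=λy, z=hλ:
  y_{n+1} = y_n + z·[4/7·y_n + 3/7·y_{n+1}] ⇒ (1 − 3/7z)y_{n+1} = (1 + 4/7z)y_n
  ⇒ R(z) = (1 + 4/7z)/(1 − 3/7z).

Boundary: |R(x)|=1, x<0.
x=-1.52: |R|=0.0796
R=−1: 1+4/7x = −1+3/7x ⇒ -1/7x=2 ⇒ x=2/(-1/7)=-14.0000
Confirm numerically:
  x=-13.893: |R|=0.99780 <1
  x=-8.645: |R|=0.83741 <1
  x=-6.280: |R|=0.70124 <1
  x=-14.517: |R|=1.01023 >1
  x=-14.332: |R|=1.00664 >1
  x=-14.257: |R|=1.00516 >1
Stable set (-14.0000, 0).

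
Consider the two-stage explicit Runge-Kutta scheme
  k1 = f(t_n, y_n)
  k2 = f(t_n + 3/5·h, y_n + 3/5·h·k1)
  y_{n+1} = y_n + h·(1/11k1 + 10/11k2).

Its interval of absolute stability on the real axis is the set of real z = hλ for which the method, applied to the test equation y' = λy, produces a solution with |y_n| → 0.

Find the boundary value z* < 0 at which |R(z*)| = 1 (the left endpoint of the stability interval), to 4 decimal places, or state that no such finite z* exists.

z* = -1.8333.

On y'=λy, z=hλ:
  k1=λy_n ⇒ h·k1=z·y_n;  k2=λ(1+3/5z)y_n ⇒ h·k2=z(1+3/5z)y_n
  y_{n+1}/y_n = 1 + 1/11z + 10/11z(1+3/5z) = 1 + z + 6/11z²
  so R(z) = 1 + z + 6/11z².

Find x<0 with |R(x)|<1.
x=-1.08: |R|=0.5562
R=1: x+6/11x²=0 ⇒ x=−11/6=-1.8333; min R=1−1/(4·6/11)=0.5417>−1
Confirm numerically:
  x=-1.756: |R|=0.92593 <1
  x=-1.622: |R|=0.81303 <1
  x=-1.028: |R|=0.54843 <1
  x=-1.005: |R|=0.54592 <1
  x=-2.212: |R|=1.45688 >1
  x=-1.977: |R|=1.15492 >1
Interval (-1.8333, 0).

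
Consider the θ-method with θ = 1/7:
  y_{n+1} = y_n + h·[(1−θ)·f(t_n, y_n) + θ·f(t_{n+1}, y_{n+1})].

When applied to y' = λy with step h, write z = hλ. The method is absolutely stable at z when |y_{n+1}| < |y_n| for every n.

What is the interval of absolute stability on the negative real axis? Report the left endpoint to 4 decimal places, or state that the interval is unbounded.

On y'=λy, z=hλ:
  y_{n+1} = y_n + z·[6/7·y_n + 1/7·y_{n+1}] ⇒ (1 − 1/7z)y_{n+1} = (1 + 6/7z)y_n
  ⇒ R(z) = (1 + 6/7z)/(1 − 1/7z).

Boundary: |R(x)|=1, x<0.
x=-0.35: |R|=0.6667
R=−1: 1+6/7x = −1+1/7x ⇒ -5/7x=2 ⇒ x=2/(-5/7)=-2.8000
Confirm numerically:
  x=-2.636: |R|=0.91490 <1
  x=-2.260: |R|=0.70842 <1
  x=-2.048: |R|=0.58444 <1
  x=-3.068: |R|=1.13309 >1
  x=-2.998: |R|=1.09902 >1
So |R|<1 on (-2.8000, 0).

(-2.8000, 0).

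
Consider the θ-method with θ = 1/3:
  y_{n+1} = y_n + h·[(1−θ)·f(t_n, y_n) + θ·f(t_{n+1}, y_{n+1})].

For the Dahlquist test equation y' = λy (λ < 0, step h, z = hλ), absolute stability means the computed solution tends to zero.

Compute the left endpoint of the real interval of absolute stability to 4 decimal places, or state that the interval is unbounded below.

Test eqn y'=λy, z=hλ:
  y_{n+1} = y_n + z·[2/3·y_n + 1/3·y_{n+1}] ⇒ (1 − 1/3z)y_{n+1} = (1 + 2/3z)y_n
  Hence R(z) = (1 + 2/3z)/(1 − 1/3z).

Boundary: |R(x)|=1, x<0.
x=-0.72: |R|=0.4194
R=−1: 1+2/3x = −1+1/3x ⇒ -1/3x=2 ⇒ x=2/(-1/3)=-6.0000
Confirm numerically:
  x=-5.471: |R|=0.93755 <1
  x=-4.672: |R|=0.82690 <1
  x=-4.543: |R|=0.80684 <1
  x=-6.511: |R|=1.05373 >1
  x=-6.219: |R|=1.02376 >1
  x=-6.076: |R|=1.00837 >1
Interval (-6.0000, 0).

left endpoint -6.0000.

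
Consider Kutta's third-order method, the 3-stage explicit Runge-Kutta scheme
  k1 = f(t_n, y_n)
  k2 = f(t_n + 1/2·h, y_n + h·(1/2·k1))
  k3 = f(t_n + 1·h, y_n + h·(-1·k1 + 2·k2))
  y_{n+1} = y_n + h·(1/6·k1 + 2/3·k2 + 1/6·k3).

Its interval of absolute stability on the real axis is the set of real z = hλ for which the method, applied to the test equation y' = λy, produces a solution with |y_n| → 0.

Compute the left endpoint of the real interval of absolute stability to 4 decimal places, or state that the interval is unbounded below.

left endpoint -2.5127.

Set f=λy, z=hλ:
  order 3, 3-stage ⇒ R(z)=1+z+z^2/2+z^3/6
  (e.g. R(-1.63)=-0.02334, |R|=0.02334)

Boundary: |R(x)|=1, x<0.
x=-1.63: |R|=0.0233
|R(-2.51)|=0.9955 |R(-2.28)|=0.6562
Bisect:
  x_lo=-3.2321 |R|=2.6361  x_hi=-0.2609 |R|=0.7702
  mid=-1.74647 |R|=0.10922 →hi
  mid=-2.48926 |R|=0.96180 →hi
  mid=-2.86066 |R|=1.67060 →lo
  mid=-2.67496 |R|=1.28732 →lo
  mid=-2.58211 |R|=1.11774 →lo
  mid=-2.53568 |R|=1.03812 →lo
  mid=-2.51247 |R|=0.99955 →hi
  mid=-2.52408 |R|=1.01873 →lo
  ...
  [-2.51283,-2.51265] ⇒ x*=-2.5127
Stable set (-2.5127, 0).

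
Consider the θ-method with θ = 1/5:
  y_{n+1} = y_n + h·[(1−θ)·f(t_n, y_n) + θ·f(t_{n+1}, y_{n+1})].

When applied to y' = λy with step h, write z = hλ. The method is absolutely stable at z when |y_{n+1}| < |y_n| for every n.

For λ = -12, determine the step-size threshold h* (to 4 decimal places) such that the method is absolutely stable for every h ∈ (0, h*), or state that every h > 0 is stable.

(-3.3333,0); λ=-12 ⇒ h* = (10/3)/12 = 0.2778.

Set f=λy, z=hλ:
  y_{n+1} = y_n + z·[4/5·y_n + 1/5·y_{n+1}] ⇒ (1 − 1/5z)y_{n+1} = (1 + 4/5z)y_n
  ⇒ R(z) = (1 + 4/5z)/(1 − 1/5z).

Solve |R(x)|<1 on ℝ⁻.
x=-0.76: |R|=0.3403
R=−1: 1+4/5x = −1+1/5x ⇒ -3/5x=2 ⇒ x=2/(-3/5)=-3.3333
Confirm numerically:
  x=-2.164: |R|=0.51033 <1
  x=-2.113: |R|=0.48531 <1
  x=-1.447: |R|=0.12223 <1
  x=-1.338: |R|=0.05554 <1
  x=-3.665: |R|=1.11483 >1
  x=-3.449: |R|=1.04107 >1
  x=-3.444: |R|=1.03932 >1
Interval (-3.3333, 0).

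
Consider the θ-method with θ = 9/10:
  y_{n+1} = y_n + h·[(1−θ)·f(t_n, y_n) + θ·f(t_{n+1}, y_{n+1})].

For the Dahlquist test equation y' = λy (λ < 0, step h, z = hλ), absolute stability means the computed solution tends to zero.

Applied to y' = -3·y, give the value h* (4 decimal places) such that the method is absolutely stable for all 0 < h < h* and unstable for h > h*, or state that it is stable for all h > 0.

interval (−∞, 0). Any h>0 works for λ=-3.

On y'=λy, z=hλ:
  y_{n+1} = y_n + z·[1/10·y_n + 9/10·y_{n+1}] ⇒ (1 − 9/10z)y_{n+1} = (1 + 1/10z)y_n
  Hence R(z) = (1 + 1/10z)/(1 − 9/10z).

Need |R(x)|<1, x<0.
x=-1.43: |R|=0.3747
x=-2: |R|=0.2857
x=-10: |R|=0.0000
x=-100: |R|=0.0989
θ=9/10≥1/2 ⇒ |1+1/10x|<|1−9/10x| ∀x<0 ⇒ interval (−∞,0).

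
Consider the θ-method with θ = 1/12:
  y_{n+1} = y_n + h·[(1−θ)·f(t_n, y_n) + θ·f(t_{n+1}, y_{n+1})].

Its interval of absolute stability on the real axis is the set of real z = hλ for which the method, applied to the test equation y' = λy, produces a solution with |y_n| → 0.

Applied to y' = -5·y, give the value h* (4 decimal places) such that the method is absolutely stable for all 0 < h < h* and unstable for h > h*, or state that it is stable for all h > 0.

(-2.4000,0); λ=-5 ⇒ h* = (12/5)/5 = 0.4800.

With y'=λy (z=hλ):
  y_{n+1} = y_n + z·[11/12·y_n + 1/12·y_{n+1}] ⇒ (1 − 1/12z)y_{n+1} = (1 + 11/12z)y_n
  so R(z) = (1 + 11/12z)/(1 − 1/12z).

Need |R(x)|<1, x<0.
x=-1.01: |R|=0.0684
R=−1: 1+11/12x = −1+1/12x ⇒ -5/6x=2 ⇒ x=2/(-5/6)=-2.4000
Confirm numerically:
  x=-1.339: |R|=0.20459 <1
  x=-1.313: |R|=0.18350 <1
  x=-1.221: |R|=0.10824 <1
  x=-1.006: |R|=0.07181 <1
  x=-2.798: |R|=1.26896 >1
  x=-2.544: |R|=1.09901 >1
  x=-2.463: |R|=1.04356 >1
So |R|<1 on (-2.4000, 0).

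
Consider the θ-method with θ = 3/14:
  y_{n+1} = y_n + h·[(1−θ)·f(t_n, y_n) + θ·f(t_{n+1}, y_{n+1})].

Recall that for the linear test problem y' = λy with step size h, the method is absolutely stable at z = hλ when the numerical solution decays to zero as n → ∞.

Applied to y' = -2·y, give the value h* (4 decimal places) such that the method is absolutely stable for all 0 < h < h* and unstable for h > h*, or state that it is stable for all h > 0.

(-3.5000,0); λ=-2 ⇒ h* = (7/2)/2 = 1.7500.

Test eqn y'=λy, z=hλ:
  y_{n+1} = y_n + z·[11/14·y_n + 3/14·y_{n+1}] ⇒ (1 − 3/14z)y_{n+1} = (1 + 11/14z)y_n
  so R(z) = (1 + 11/14z)/(1 − 3/14z).

Boundary: |R(x)|=1, x<0.
x=-1.77: |R|=0.2833
R=−1: 1+11/14x = −1+3/14x ⇒ -4/7x=2 ⇒ x=2/(-4/7)=-3.5000
Confirm numerically:
  x=-2.563: |R|=0.65439 <1
  x=-1.946: |R|=0.37332 <1
  x=-1.748: |R|=0.27167 <1
  x=-1.463: |R|=0.11382 <1
  x=-4.035: |R|=1.16395 >1
  x=-3.867: |R|=1.11468 >1
Stable set (-3.5000, 0).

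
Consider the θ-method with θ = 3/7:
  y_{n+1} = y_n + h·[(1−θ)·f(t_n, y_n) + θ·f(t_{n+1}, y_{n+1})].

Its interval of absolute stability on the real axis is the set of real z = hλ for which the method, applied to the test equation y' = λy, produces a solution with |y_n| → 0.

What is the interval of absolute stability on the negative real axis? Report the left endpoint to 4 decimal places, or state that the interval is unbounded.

Set f=λy, z=hλ:
  y_{n+1} = y_n + z·[4/7·y_n + 3/7·y_{n+1}] ⇒ (1 − 3/7z)y_{n+1} = (1 + 4/7z)y_n
  so R(z) = (1 + 4/7z)/(1 − 3/7z).

Boundary: |R(x)|=1, x<0.
x=-0.65: |R|=0.4916
R=−1: 1+4/7x = −1+3/7x ⇒ -1/7x=2 ⇒ x=2/(-1/7)=-14.0000
Confirm numerically:
  x=-10.760: |R|=0.91752 <1
  x=-9.421: |R|=0.87015 <1
  x=-8.345: |R|=0.82347 <1
  x=-6.897: |R|=0.74349 <1
  x=-14.447: |R|=1.00888 >1
  x=-14.092: |R|=1.00187 >1
  x=-14.022: |R|=1.00045 >1
Interval (-14.0000, 0).

(-14.0000, 0).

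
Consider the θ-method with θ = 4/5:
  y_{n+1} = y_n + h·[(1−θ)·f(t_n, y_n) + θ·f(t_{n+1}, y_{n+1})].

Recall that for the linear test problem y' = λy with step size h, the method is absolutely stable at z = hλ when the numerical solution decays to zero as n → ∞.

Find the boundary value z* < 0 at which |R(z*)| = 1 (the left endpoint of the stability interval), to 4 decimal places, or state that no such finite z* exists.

unbounded; (−∞, 0).

Set f=λy, z=hλ:
  y_{n+1} = y_n + z·[1/5·y_n + 4/5·y_{n+1}] ⇒ (1 − 4/5z)y_{n+1} = (1 + 1/5z)y_n
  ⇒ R(z) = (1 + 1/5z)/(1 − 4/5z).

Solve |R(x)|<1 on ℝ⁻.
x=-1.21: |R|=0.3852
x=-2: |R|=0.2308
x=-10: |R|=0.1111
x=-100: |R|=0.2346
θ=4/5≥1/2 ⇒ |1+1/5x|<|1−4/5x| ∀x<0 ⇒ stable on all of ℝ⁻.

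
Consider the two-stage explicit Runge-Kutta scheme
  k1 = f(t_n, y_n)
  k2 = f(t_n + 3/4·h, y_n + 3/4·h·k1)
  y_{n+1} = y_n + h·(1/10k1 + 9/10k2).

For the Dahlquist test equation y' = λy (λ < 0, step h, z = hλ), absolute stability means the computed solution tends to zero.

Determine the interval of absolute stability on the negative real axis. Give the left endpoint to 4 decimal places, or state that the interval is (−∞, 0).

(-1.4815, 0).

Test eqn y'=λy, z=hλ:
  k1=λy_n ⇒ h·k1=z·y_n;  k2=λ(1+3/4z)y_n ⇒ h·k2=z(1+3/4z)y_n
  y_{n+1}/y_n = 1 + 1/10z + 9/10z(1+3/4z) = 1 + z + 27/40z²
  so R(z) = 1 + z + 27/40z².

Find x<0 with |R(x)|<1.
x=-1.51: |R|=1.0291
R=1: x+27/40x²=0 ⇒ x=−40/27=-1.4815; min R=1−1/(4·27/40)=0.6296>−1
Confirm numerically:
  x=-1.195: |R|=0.76892 <1
  x=-0.974: |R|=0.66636 <1
  x=-0.958: |R|=0.66149 <1
  x=-0.724: |R|=0.62982 <1
  x=-2.044: |R|=1.77611 >1
  x=-2.014: |R|=1.72393 >1
Interval (-1.4815, 0).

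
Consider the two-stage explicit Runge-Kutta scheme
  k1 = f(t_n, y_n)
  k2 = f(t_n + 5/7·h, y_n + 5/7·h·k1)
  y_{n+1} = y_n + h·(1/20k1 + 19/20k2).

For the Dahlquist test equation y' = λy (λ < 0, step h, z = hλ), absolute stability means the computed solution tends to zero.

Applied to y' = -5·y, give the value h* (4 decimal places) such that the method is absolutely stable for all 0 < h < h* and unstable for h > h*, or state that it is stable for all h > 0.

(-1.4737,0); λ=-5 ⇒ h* = (28/19)/5 = 0.2947.

Test eqn y'=λy, z=hλ:
  k1=λy_n ⇒ h·k1=z·y_n;  k2=λ(1+5/7z)y_n ⇒ h·k2=z(1+5/7z)y_n
  y_{n+1}/y_n = 1 + 1/20z + 19/20z(1+5/7z) = 1 + z + 19/28z²
  ⇒ R(z) = 1 + z + 19/28z².

Find x<0 with |R(x)|<1.
x=-1.76: |R|=1.3419
R=1: x+19/28x²=0 ⇒ x=−28/19=-1.4737; min R=1−1/(4·19/28)=0.6316>−1
Confirm numerically:
  x=-1.004: |R|=0.68001 <1
  x=-0.996: |R|=0.67715 <1
  x=-0.936: |R|=0.65849 <1
  x=-2.056: |R|=1.81241 >1
  x=-1.899: |R|=1.54806 >1
  x=-1.776: |R|=1.36433 >1
Stable set (-1.4737, 0).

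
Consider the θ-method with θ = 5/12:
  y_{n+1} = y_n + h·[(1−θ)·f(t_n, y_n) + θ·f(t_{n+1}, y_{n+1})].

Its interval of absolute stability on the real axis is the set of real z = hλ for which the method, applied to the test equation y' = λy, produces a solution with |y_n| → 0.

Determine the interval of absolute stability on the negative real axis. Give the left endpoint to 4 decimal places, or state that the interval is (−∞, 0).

Test eqn y'=λy, z=hλ:
  y_{n+1} = y_n + z·[7/12·y_n + 5/12·y_{n+1}] ⇒ (1 − 5/12z)y_{n+1} = (1 + 7/12z)y_n
  ⇒ R(z) = (1 + 7/12z)/(1 − 5/12z).

Need |R(x)|<1, x<0.
x=-1.09: |R|=0.2504
R=−1: 1+7/12x = −1+5/12x ⇒ -1/6x=2 ⇒ x=2/(-1/6)=-12.0000
Confirm numerically:
  x=-7.889: |R|=0.84018 <1
  x=-7.407: |R|=0.81266 <1
  x=-5.707: |R|=0.68950 <1
  x=-12.509: |R|=1.01366 >1
  x=-12.392: |R|=1.01060 >1
  x=-12.058: |R|=1.00160 >1
So |R|<1 on (-12.0000, 0).

(-12.0000, 0).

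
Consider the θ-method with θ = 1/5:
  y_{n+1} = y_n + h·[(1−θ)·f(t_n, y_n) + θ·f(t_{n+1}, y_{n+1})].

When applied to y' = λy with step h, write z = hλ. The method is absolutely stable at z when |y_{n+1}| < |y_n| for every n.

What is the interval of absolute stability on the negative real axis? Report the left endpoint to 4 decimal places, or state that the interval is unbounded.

With y'=λy (z=hλ):
  y_{n+1} = y_n + z·[4/5·y_n + 1/5·y_{n+1}] ⇒ (1 − 1/5z)y_{n+1} = (1 + 4/5z)y_n
  so R(z) = (1 + 4/5z)/(1 − 1/5z).

Find x<0 with |R(x)|<1.
x=-1.39: |R|=0.0876
R=−1: 1+4/5x = −1+1/5x ⇒ -3/5x=2 ⇒ x=2/(-3/5)=-3.3333
Confirm numerically:
  x=-3.241: |R|=0.96639 <1
  x=-3.053: |R|=0.89557 <1
  x=-2.395: |R|=0.61934 <1
  x=-3.499: |R|=1.05848 >1
  x=-3.466: |R|=1.04701 >1
Interval (-3.3333, 0).

z∈(-3.3333,0).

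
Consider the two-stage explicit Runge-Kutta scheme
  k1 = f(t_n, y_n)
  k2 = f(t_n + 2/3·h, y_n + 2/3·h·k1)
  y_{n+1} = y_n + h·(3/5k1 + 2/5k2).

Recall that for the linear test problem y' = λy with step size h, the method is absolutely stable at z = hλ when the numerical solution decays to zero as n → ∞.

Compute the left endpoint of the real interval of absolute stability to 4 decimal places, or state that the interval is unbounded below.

left endpoint -3.7500.

Test eqn y'=λy, z=hλ:
  k1=λy_n ⇒ h·k1=z·y_n;  k2=λ(1+2/3z)y_n ⇒ h·k2=z(1+2/3z)y_n
  y_{n+1}/y_n = 1 + 3/5z + 2/5z(1+2/3z) = 1 + z + 4/15z²
  ⇒ R(z) = 1 + z + 4/15z².

Solve |R(x)|<1 on ℝ⁻.
x=-0.67: |R|=0.4497
R=1: x+4/15x²=0 ⇒ x=−15/4=-3.7500; min R=1−1/(4·4/15)=0.0625>−1
Confirm numerically:
  x=-3.058: |R|=0.43570 <1
  x=-2.766: |R|=0.27420 <1
  x=-1.920: |R|=0.06304 <1
  x=-1.625: |R|=0.07917 <1
  x=-4.345: |R|=1.68941 >1
  x=-4.100: |R|=1.38267 >1
  x=-3.871: |R|=1.12490 >1
Stable set (-3.7500, 0).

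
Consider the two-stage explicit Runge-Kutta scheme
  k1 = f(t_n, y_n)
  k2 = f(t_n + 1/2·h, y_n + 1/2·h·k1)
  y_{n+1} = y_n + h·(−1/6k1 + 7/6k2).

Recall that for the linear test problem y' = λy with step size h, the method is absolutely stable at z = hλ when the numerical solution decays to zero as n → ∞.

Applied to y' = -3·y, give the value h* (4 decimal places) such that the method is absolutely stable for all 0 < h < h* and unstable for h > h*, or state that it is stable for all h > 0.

Test eqn y'=λy, z=hλ:
  k1=λy_n ⇒ h·k1=z·y_n;  k2=λ(1+1/2z)y_n ⇒ h·k2=z(1+1/2z)y_n
  y_{n+1}/y_n = 1 − 1/6z + 7/6z(1+1/2z) = 1 + z + 7/12z²
  ⇒ R(z) = 1 + z + 7/12z².

Need |R(x)|<1, x<0.
x=-1.37: |R|=0.7249
R=1: x+7/12x²=0 ⇒ x=−12/7=-1.7143; min R=1−1/(4·7/12)=0.5714>−1
Confirm numerically:
  x=-1.358: |R|=0.71776 <1
  x=-1.091: |R|=0.60333 <1
  x=-1.039: |R|=0.59072 <1
  x=-0.882: |R|=0.57179 <1
  x=-1.986: |R|=1.31478 >1
  x=-1.946: |R|=1.26303 >1
Interval (-1.7143, 0).

(-1.7143,0); λ=-3 ⇒ h* = (12/7)/3 = 0.5714.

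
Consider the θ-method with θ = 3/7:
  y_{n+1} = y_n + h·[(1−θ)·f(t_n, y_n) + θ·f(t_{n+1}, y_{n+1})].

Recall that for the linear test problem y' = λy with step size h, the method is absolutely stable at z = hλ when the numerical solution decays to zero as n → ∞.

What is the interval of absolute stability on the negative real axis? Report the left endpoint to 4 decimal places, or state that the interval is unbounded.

With y'=λy (z=hλ):
  y_{n+1} = y_n + z·[4/7·y_n + 3/7·y_{n+1}] ⇒ (1 − 3/7z)y_{n+1} = (1 + 4/7z)y_n
  Hence R(z) = (1 + 4/7z)/(1 − 3/7z).

Boundary: |R(x)|=1, x<0.
x=-1.51: |R|=0.0833
R=−1: 1+4/7x = −1+3/7x ⇒ -1/7x=2 ⇒ x=2/(-1/7)=-14.0000
Confirm numerically:
  x=-9.541: |R|=0.87483 <1
  x=-7.650: |R|=0.78798 <1
  x=-7.321: |R|=0.76940 <1
  x=-7.261: |R|=0.76587 <1
  x=-14.431: |R|=1.00857 >1
  x=-14.206: |R|=1.00415 >1
Interval (-14.0000, 0).

z∈(-14.0000,0).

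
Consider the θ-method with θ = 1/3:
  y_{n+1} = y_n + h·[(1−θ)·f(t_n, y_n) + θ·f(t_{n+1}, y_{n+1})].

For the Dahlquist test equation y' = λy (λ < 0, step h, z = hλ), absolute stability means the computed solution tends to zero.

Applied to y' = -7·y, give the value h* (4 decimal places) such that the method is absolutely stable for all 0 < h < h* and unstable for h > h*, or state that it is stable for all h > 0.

On y'=λy, z=hλ:
  y_{n+1} = y_n + z·[2/3·y_n + 1/3·y_{n+1}] ⇒ (1 − 1/3z)y_{n+1} = (1 + 2/3z)y_n
  R(z) = (1 + 2/3z)/(1 − 1/3z).

Boundary: |R(x)|=1, x<0.
x=-1.21: |R|=0.1378
R=−1: 1+2/3x = −1+1/3x ⇒ -1/3x=2 ⇒ x=2/(-1/3)=-6.0000
Confirm numerically:
  x=-5.945: |R|=0.99385 <1
  x=-3.152: |R|=0.53706 <1
  x=-2.692: |R|=0.41883 <1
  x=-2.603: |R|=0.39372 <1
  x=-6.533: |R|=1.05591 >1
  x=-6.486: |R|=1.05123 >1
  x=-6.070: |R|=1.00772 >1
Interval (-6.0000, 0).

(-6.0000,0); λ=-7 ⇒ h* = (6)/7 = 0.8571.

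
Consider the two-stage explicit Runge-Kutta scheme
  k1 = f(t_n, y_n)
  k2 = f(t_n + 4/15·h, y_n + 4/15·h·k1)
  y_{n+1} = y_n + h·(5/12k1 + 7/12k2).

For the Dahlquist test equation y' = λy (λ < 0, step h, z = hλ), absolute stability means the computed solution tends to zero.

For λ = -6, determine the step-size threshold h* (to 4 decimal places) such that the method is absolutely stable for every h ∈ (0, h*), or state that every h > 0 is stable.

Set f=λy, z=hλ:
  k1=λy_n ⇒ h·k1=z·y_n;  k2=λ(1+4/15z)y_n ⇒ h·k2=z(1+4/15z)y_n
  y_{n+1}/y_n = 1 + 5/12z + 7/12z(1+4/15z) = 1 + z + 7/45z²
  Hence R(z) = 1 + z + 7/45z².

Find x<0 with |R(x)|<1.
x=-1.21: |R|=0.0177
R=1: x+7/45x²=0 ⇒ x=−45/7=-6.4286; min R=1−1/(4·7/45)=-0.6071>−1
Confirm numerically:
  x=-6.314: |R|=0.88747 <1
  x=-3.524: |R|=0.59222 <1
  x=-3.312: |R|=0.60566 <1
  x=-6.704: |R|=1.28723 >1
  x=-6.512: |R|=1.08451 >1
Interval (-6.4286, 0).

(-6.4286,0); λ=-6 ⇒ h* = (45/7)/6 = 1.0714.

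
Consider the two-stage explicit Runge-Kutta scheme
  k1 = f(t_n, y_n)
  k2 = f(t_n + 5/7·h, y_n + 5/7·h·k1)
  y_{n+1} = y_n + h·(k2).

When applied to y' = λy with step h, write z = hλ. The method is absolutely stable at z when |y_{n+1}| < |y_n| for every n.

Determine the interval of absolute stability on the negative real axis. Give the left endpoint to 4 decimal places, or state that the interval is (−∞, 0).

(-1.4000, 0).

With y'=λy (z=hλ):
  k1=λy_n ⇒ h·k1=z·y_n;  k2=λ(1+5/7z)y_n ⇒ h·k2=z(1+5/7z)y_n
  y_{n+1}/y_n = 1 + z(1+5/7z) = 1 + z + 5/7z²
  R(z) = 1 + z + 5/7z².

Find x<0 with |R(x)|<1.
x=-1.65: |R|=1.2946
R=1: x+5/7x²=0 ⇒ x=−7/5=-1.4000; min R=1−1/(4·5/7)=0.6500>−1
Confirm numerically:
  x=-1.123: |R|=0.77781 <1
  x=-0.928: |R|=0.68713 <1
  x=-0.633: |R|=0.65321 <1
  x=-1.826: |R|=1.55563 >1
  x=-1.807: |R|=1.52532 >1
Stable set (-1.4000, 0).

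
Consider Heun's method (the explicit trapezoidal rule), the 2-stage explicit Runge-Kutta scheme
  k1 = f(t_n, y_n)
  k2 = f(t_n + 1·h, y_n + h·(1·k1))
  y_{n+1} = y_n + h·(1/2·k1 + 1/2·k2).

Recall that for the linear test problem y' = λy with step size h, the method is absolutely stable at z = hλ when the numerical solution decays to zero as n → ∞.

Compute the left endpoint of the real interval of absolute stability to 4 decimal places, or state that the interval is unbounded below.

Test eqn y'=λy, z=hλ:
  order 2, 2-stage ⇒ R(z)=1+z+z^2/2
  (e.g. R(-1.03)=0.50045, |R|=0.50045)

Find x<0 with |R(x)|<1.
x=-1.03: |R|=0.5005
|R(-1.6)|=0.6800 |R(-1.57)|=0.6624 |R(-1.18)|=0.5162
Bisect:
  x_lo=-2.5785 |R|=1.7459  x_hi=-0.1839 |R|=0.8330
  mid=-1.38122 |R|=0.57266 →hi
  mid=-1.97988 |R|=0.98008 →hi
  mid=-2.27921 |R|=1.31818 →lo
  mid=-2.12954 |R|=1.13793 →lo
  mid=-2.05471 |R|=1.05620 →lo
  mid=-2.01729 |R|=1.01744 →lo
  mid=-1.99858 |R|=0.99859 →hi
  mid=-2.00794 |R|=1.00797 →lo
  mid=-2.00326 |R|=1.00327 →lo
  mid=-2.00092 |R|=1.00092 →lo
  ...
  [-2.00005,-1.99990] ⇒ x*=-2.0000
Stable set (-2.0000, 0).

z* = -2.0000.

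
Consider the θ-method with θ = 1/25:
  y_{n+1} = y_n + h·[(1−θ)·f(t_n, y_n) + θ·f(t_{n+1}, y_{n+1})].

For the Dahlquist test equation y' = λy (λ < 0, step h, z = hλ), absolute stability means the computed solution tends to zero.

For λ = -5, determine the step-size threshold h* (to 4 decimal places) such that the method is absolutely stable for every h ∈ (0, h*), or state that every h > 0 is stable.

On y'=λy, z=hλ:
  y_{n+1} = y_n + z·[24/25·y_n + 1/25·y_{n+1}] ⇒ (1 − 1/25z)y_{n+1} = (1 + 24/25z)y_n
  Hence R(z) = (1 + 24/25z)/(1 − 1/25z).

Need |R(x)|<1, x<0.
x=-1.77: |R|=0.6530
R=−1: 1+24/25x = −1+1/25x ⇒ -23/25x=2 ⇒ x=2/(-23/25)=-2.1739
Confirm numerically:
  x=-2.108: |R|=0.94408 <1
  x=-2.015: |R|=0.86470 <1
  x=-1.752: |R|=0.63726 <1
  x=-2.424: |R|=1.20974 >1
  x=-2.379: |R|=1.17229 >1
  x=-2.276: |R|=1.08608 >1
Stable set (-2.1739, 0).

(-2.1739,0); λ=-5 ⇒ h* = (50/23)/5 = 0.4348.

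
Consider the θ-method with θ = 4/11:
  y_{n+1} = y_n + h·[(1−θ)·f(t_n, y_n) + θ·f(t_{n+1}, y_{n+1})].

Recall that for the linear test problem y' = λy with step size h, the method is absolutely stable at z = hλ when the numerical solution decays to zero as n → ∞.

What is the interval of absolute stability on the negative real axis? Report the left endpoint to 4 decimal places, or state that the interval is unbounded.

On y'=λy, z=hλ:
  y_{n+1} = y_n + z·[7/11·y_n + 4/11·y_{n+1}] ⇒ (1 − 4/11z)y_{n+1} = (1 + 7/11z)y_n
  so R(z) = (1 + 7/11z)/(1 − 4/11z).

Boundary: |R(x)|=1, x<0.
x=-0.62: |R|=0.4941
R=−1: 1+7/11x = −1+4/11x ⇒ -3/11x=2 ⇒ x=2/(-3/11)=-7.3333
Confirm numerically:
  x=-6.750: |R|=0.95395 <1
  x=-5.051: |R|=0.78057 <1
  x=-4.796: |R|=0.74781 <1
  x=-7.890: |R|=1.03924 >1
  x=-7.700: |R|=1.02632 >1
Interval (-7.3333, 0).

(-7.3333, 0).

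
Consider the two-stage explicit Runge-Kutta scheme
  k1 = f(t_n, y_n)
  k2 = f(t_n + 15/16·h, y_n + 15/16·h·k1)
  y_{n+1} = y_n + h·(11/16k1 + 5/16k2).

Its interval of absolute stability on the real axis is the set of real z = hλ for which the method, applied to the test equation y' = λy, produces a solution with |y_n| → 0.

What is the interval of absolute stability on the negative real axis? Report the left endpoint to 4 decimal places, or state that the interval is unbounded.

With y'=λy (z=hλ):
  k1=λy_n ⇒ h·k1=z·y_n;  k2=λ(1+15/16z)y_n ⇒ h·k2=z(1+15/16z)y_n
  y_{n+1}/y_n = 1 + 11/16z + 5/16z(1+15/16z) = 1 + z + 75/256z²
  so R(z) = 1 + z + 75/256z².

Boundary: |R(x)|=1, x<0.
x=-1.12: |R|=0.2475
R=1: x+75/256x²=0 ⇒ x=−256/75=-3.4133; min R=1−1/(4·75/256)=0.1467>−1
Confirm numerically:
  x=-2.116: |R|=0.19575 <1
  x=-2.021: |R|=0.17561 <1
  x=-1.872: |R|=0.15468 <1
  x=-3.918: |R|=1.57928 >1
  x=-3.773: |R|=1.39757 >1
  x=-3.556: |R|=1.14863 >1
So |R|<1 on (-3.4133, 0).

(-3.4133, 0).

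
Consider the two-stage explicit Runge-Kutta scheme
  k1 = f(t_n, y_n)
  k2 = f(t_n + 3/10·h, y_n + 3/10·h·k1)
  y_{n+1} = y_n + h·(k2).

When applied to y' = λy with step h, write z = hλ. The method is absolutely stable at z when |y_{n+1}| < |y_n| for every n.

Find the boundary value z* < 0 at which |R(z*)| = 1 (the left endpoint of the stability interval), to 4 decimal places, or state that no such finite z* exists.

Set f=λy, z=hλ:
  k1=λy_n ⇒ h·k1=z·y_n;  k2=λ(1+3/10z)y_n ⇒ h·k2=z(1+3/10z)y_n
  y_{n+1}/y_n = 1 + z(1+3/10z) = 1 + z + 3/10z²
  ⇒ R(z) = 1 + z + 3/10z².

Need |R(x)|<1, x<0.
x=-0.73: |R|=0.4299
R=1: x+3/10x²=0 ⇒ x=−10/3=-3.3333; min R=1−1/(4·3/10)=0.1667>−1
Confirm numerically:
  x=-1.876: |R|=0.17981 <1
  x=-1.668: |R|=0.16667 <1
  x=-1.552: |R|=0.17061 <1
  x=-3.636: |R|=1.33015 >1
  x=-3.368: |R|=1.03503 >1
Stable set (-3.3333, 0).

left endpoint -3.3333.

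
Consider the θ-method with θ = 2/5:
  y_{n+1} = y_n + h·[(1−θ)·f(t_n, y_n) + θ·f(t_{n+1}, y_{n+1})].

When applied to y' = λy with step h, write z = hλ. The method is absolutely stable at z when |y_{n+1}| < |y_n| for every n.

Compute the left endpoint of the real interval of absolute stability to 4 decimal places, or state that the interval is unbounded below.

z* = -10.0000.

With y'=λy (z=hλ):
  y_{n+1} = y_n + z·[3/5·y_n + 2/5·y_{n+1}] ⇒ (1 − 2/5z)y_{n+1} = (1 + 3/5z)y_n
  so R(z) = (1 + 3/5z)/(1 − 2/5z).

Need |R(x)|<1, x<0.
x=-1.17: |R|=0.2030
R=−1: 1+3/5x = −1+2/5x ⇒ -1/5x=2 ⇒ x=2/(-1/5)=-10.0000
Confirm numerically:
  x=-8.597: |R|=0.93678 <1
  x=-8.238: |R|=0.91795 <1
  x=-5.969: |R|=0.76201 <1
  x=-10.383: |R|=1.01486 >1
  x=-10.352: |R|=1.01369 >1
Interval (-10.0000, 0).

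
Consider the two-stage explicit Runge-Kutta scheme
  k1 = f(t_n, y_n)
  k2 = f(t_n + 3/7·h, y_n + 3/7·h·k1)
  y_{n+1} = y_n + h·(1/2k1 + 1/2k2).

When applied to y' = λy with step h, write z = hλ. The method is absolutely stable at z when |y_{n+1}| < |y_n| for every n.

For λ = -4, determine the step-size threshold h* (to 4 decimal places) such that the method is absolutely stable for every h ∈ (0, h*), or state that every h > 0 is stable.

On y'=λy, z=hλ:
  k1=λy_n ⇒ h·k1=z·y_n;  k2=λ(1+3/7z)y_n ⇒ h·k2=z(1+3/7z)y_n
  y_{n+1}/y_n = 1 + 1/2z + 1/2z(1+3/7z) = 1 + z + 3/14z²
  so R(z) = 1 + z + 3/14z².

Boundary: |R(x)|=1, x<0.
x=-0.63: |R|=0.4550
R=1: x+3/14x²=0 ⇒ x=−14/3=-4.6667; min R=1−1/(4·3/14)=-0.1667>−1
Confirm numerically:
  x=-4.331: |R|=0.68848 <1
  x=-3.588: |R|=0.17066 <1
  x=-2.206: |R|=0.16319 <1
  x=-4.788: |R|=1.12449 >1
  x=-4.745: |R|=1.07965 >1
  x=-4.719: |R|=1.05292 >1
Stable set (-4.6667, 0).

(-4.6667,0); λ=-4 ⇒ h* = (14/3)/4 = 1.1667.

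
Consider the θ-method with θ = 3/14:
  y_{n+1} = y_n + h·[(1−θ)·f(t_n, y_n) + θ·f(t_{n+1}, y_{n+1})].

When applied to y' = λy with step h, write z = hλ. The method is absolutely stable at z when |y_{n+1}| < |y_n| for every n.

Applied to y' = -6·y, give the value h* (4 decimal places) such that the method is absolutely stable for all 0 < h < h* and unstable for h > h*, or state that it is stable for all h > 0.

(-3.5000,0); λ=-6 ⇒ h* = (7/2)/6 = 0.5833.

Set f=λy, z=hλ:
  y_{n+1} = y_n + z·[11/14·y_n + 3/14·y_{n+1}] ⇒ (1 − 3/14z)y_{n+1} = (1 + 11/14z)y_n
  so R(z) = (1 + 11/14z)/(1 − 3/14z).

Solve |R(x)|<1 on ℝ⁻.
x=-1.45: |R|=0.1063
R=−1: 1+11/14x = −1+3/14x ⇒ -4/7x=2 ⇒ x=2/(-4/7)=-3.5000
Confirm numerically:
  x=-3.269: |R|=0.92238 <1
  x=-3.250: |R|=0.91579 <1
  x=-1.803: |R|=0.30053 <1
  x=-4.052: |R|=1.16883 >1
  x=-3.933: |R|=1.13427 >1
Stable set (-3.5000, 0).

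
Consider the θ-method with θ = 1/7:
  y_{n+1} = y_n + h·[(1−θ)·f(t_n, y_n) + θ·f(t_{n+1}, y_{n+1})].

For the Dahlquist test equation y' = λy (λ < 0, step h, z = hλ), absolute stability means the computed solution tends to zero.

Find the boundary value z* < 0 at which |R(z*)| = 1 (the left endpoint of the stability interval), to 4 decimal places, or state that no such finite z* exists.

Test eqn y'=λy, z=hλ:
  y_{n+1} = y_n + z·[6/7·y_n + 1/7·y_{n+1}] ⇒ (1 − 1/7z)y_{n+1} = (1 + 6/7z)y_n
  so R(z) = (1 + 6/7z)/(1 − 1/7z).

Find x<0 with |R(x)|<1.
x=-1.27: |R|=0.0750
R=−1: 1+6/7x = −1+1/7x ⇒ -5/7x=2 ⇒ x=2/(-5/7)=-2.8000
Confirm numerically:
  x=-2.768: |R|=0.98362 <1
  x=-2.346: |R|=0.75712 <1
  x=-2.184: |R|=0.66463 <1
  x=-3.330: |R|=1.25653 >1
  x=-3.327: |R|=1.25516 >1
  x=-2.825: |R|=1.01272 >1
So |R|<1 on (-2.8000, 0).

z* = -2.8000.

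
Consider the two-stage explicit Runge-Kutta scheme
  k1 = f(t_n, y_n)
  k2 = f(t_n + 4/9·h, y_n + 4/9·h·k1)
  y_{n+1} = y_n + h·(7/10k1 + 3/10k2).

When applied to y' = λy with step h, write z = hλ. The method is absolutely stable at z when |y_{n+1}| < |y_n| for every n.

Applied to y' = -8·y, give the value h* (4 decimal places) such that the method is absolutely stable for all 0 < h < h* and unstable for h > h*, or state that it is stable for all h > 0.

On y'=λy, z=hλ:
  k1=λy_n ⇒ h·k1=z·y_n;  k2=λ(1+4/9z)y_n ⇒ h·k2=z(1+4/9z)y_n
  y_{n+1}/y_n = 1 + 7/10z + 3/10z(1+4/9z) = 1 + z + 2/15z²
  R(z) = 1 + z + 2/15z².

Need |R(x)|<1, x<0.
x=-1.69: |R|=0.3092
R=1: x+2/15x²=0 ⇒ x=−15/2=-7.5000; min R=1−1/(4·2/15)=-0.8750>−1
Confirm numerically:
  x=-6.158: |R|=0.10187 <1
  x=-5.280: |R|=0.56288 <1
  x=-4.029: |R|=0.86462 <1
  x=-7.948: |R|=1.47476 >1
  x=-7.529: |R|=1.02911 >1
Interval (-7.5000, 0).

(-7.5000,0); λ=-8 ⇒ h* = (15/2)/8 = 0.9375.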